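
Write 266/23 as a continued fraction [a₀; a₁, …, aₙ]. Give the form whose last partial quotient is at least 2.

266 = 11×23 + 13
23 = 1×13 + 10
13 = 1×10 + 3
10 = 3×3 + 1
3 = 3×1 + 0  (stop)
So 266/23 = [11; 1, 1, 3, 3].

[11; 1, 1, 3, 3]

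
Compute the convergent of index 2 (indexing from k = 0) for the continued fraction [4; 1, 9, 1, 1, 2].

49/10

Using pₖ = aₖpₖ₋₁ + pₖ₋₂, qₖ = aₖqₖ₋₁ + qₖ₋₂ (with p₋₁=1, p₋₂=0, q₋₁=0, q₋₂=1):
  k=0: a=4, p=4, q=1
  k=1: a=1, p=5, q=1
  k=2: a=9, p=49, q=10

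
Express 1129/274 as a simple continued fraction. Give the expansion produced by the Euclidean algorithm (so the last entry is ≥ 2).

1129 = 4·274 + 33
274 = 8·33 + 10
33 = 3·10 + 3
10 = 3·3 + 1
3 = 3·1 + 0  (stop)
So 1129/274 = [4; 8, 3, 3, 3].

[4; 8, 3, 3, 3]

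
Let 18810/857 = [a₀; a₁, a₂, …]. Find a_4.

10

18810 = 21·857 + 813   →  a_0 = 21
857 = 1·813 + 44   →  a_1 = 1
813 = 18·44 + 21   →  a_2 = 18
44 = 2·21 + 2   →  a_3 = 2
21 = 10·2 + 1   →  a_4 = 10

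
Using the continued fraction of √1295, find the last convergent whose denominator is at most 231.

2591/72

√1295 = [35; 1, 70, …] (period length 2).
Convergents:
  p_0/q_0 = 35/1
  p_1/q_1 = 36/1
  p_2/q_2 = 2555/71
  p_3/q_3 = 2591/72
  p_4/q_4 = 183925/5111
q_3 = 72 ≤ 231 < 5111 = q_4, so the answer is 2591/72.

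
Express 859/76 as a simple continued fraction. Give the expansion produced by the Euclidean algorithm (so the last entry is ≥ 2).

[11; 3, 3, 3, 2]

859 = 11·76 + 23
76 = 3·23 + 7
23 = 3·7 + 2
7 = 3·2 + 1
2 = 2·1 + 0  (stop)
So 859/76 = [11; 3, 3, 3, 2].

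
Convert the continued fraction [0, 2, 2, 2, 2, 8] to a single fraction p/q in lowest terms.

Using pₖ = aₖpₖ₋₁ + pₖ₋₂ and qₖ = aₖqₖ₋₁ + qₖ₋₂:
  k=0: a=0, p=0, q=1
  k=1: a=2, p=1, q=2
  k=2: a=2, p=2, q=5
  k=3: a=2, p=5, q=12
  k=4: a=2, p=12, q=29
  k=5: a=8, p=101, q=244

101/244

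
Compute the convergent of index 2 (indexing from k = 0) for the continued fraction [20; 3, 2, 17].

Using pₖ = aₖpₖ₋₁ + pₖ₋₂, qₖ = aₖqₖ₋₁ + qₖ₋₂ (with p₋₁=1, p₋₂=0, q₋₁=0, q₋₂=1):
  k=0: a=20, p=20, q=1
  k=1: a=3, p=61, q=3
  k=2: a=2, p=142, q=7

142/7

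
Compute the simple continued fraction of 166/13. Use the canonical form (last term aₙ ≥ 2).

[12; 1, 3, 3]

166 = 12·13 + 10
13 = 1·10 + 3
10 = 3·3 + 1
3 = 3·1 + 0  (stop)
So 166/13 = [12; 1, 3, 3].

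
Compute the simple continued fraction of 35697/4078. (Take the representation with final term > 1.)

[8; 1, 3, 17, 3, 19]

35697 = 8*4078 + 3073
4078 = 1*3073 + 1005
3073 = 3*1005 + 58
1005 = 17*58 + 19
58 = 3*19 + 1
19 = 19*1 + 0  (stop)
So 35697/4078 = [8; 1, 3, 17, 3, 19].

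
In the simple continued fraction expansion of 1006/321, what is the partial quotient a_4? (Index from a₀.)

1006 = 3·321 + 43   →  a_0 = 3
321 = 7·43 + 20   →  a_1 = 7
43 = 2·20 + 3   →  a_2 = 2
20 = 6·3 + 2   →  a_3 = 6
3 = 1·2 + 1   →  a_4 = 1

1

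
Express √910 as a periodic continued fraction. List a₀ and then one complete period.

a₀ = ⌊√910⌋ = 30.
With m₀=0, d₀=1 and mₖ₊₁ = dₖaₖ − mₖ, dₖ₊₁ = (n − mₖ₊₁²)/dₖ, aₖ₊₁ = ⌊(a₀+mₖ₊₁)/dₖ₊₁⌋:
  k=1: m=30, d=10, a=6
  k=2: m=30, d=1, a=60
d=1 and a=2a₀=60 at k=2, so the next step gives (m, d) = (30, 10) again — its k=1 value — and the period has length 2.

[30; 6, 60]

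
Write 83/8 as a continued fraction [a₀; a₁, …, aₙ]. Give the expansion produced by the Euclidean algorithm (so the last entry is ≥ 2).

[10; 2, 1, 2]

83 = 10×8 + 3
8 = 2×3 + 2
3 = 1×2 + 1
2 = 2×1 + 0  (stop)
So 83/8 = [10; 2, 1, 2].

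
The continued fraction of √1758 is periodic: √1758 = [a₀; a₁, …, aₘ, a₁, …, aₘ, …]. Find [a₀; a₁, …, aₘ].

a₀ = ⌊√1758⌋ = 41.
With m₀=0, d₀=1 and mₖ₊₁ = dₖaₖ − mₖ, dₖ₊₁ = (n − mₖ₊₁²)/dₖ, aₖ₊₁ = ⌊(a₀+mₖ₊₁)/dₖ₊₁⌋:
  k=1: m=41, d=77, a=1
  k=2: m=36, d=6, a=12
  k=3: m=36, d=77, a=1
  k=4: m=41, d=1, a=82
d=1 and a=2a₀=82 at k=4, so the next step gives (m, d) = (41, 77) again — its k=1 value — and the period has length 4.

[41; 1, 12, 1, 82]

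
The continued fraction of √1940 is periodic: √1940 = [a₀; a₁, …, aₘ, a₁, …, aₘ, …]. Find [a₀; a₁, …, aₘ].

a₀ = ⌊√1940⌋ = 44.

[44; 22, 88]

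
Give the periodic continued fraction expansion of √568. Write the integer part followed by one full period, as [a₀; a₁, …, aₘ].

[23; 1, 4, 1, 46]

a₀ = ⌊√568⌋ = 23.
With m₀=0, d₀=1 and mₖ₊₁ = dₖaₖ − mₖ, dₖ₊₁ = (n − mₖ₊₁²)/dₖ, aₖ₊₁ = ⌊(a₀+mₖ₊₁)/dₖ₊₁⌋:
  k=1: m=23, d=39, a=1
  k=2: m=16, d=8, a=4
  k=3: m=16, d=39, a=1
  k=4: m=23, d=1, a=46
d=1 and a=2a₀=46 at k=4, so the next step gives (m, d) = (23, 39) again — its k=1 value — and the period has length 4.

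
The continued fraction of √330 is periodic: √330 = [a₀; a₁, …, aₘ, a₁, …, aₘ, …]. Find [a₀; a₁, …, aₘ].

a₀ = ⌊√330⌋ = 18.

[18; 6, 36]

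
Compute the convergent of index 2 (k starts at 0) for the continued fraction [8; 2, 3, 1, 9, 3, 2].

Using pₖ = aₖpₖ₋₁ + pₖ₋₂, qₖ = aₖqₖ₋₁ + qₖ₋₂ (with p₋₁=1, p₋₂=0, q₋₁=0, q₋₂=1):
  k=0: a=8, p=8, q=1
  k=1: a=2, p=17, q=2
  k=2: a=3, p=59, q=7

59/7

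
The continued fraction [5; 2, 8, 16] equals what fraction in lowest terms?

Fold from the inside: start with 16/1.
  8 + 1/16 = 129/16
  2 + 16/129 = 274/129
  5 + 129/274 = 1499/274

1499/274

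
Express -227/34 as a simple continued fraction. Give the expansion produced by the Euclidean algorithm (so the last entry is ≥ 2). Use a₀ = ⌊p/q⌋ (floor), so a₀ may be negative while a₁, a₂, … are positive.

[-7; 3, 11]

-227 = -7·34 + 11
34 = 3·11 + 1
11 = 11·1 + 0  (stop)
So -227/34 = [-7; 3, 11].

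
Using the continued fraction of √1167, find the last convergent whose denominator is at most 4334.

√1167 = [34; 6, 5, 11, 5, 6, 68, …] (period length 6).
Convergents:
  p_0/q_0 = 34/1
  p_1/q_1 = 205/6
  p_2/q_2 = 1059/31
  p_3/q_3 = 11854/347
  p_4/q_4 = 60329/1766
  p_5/q_5 = 373828/10943
q_4 = 1766 ≤ 4334 < 10943 = q_5, so the answer is 60329/1766.

60329/1766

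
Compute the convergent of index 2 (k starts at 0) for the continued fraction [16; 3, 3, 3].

163/10

Using pₖ = aₖpₖ₋₁ + pₖ₋₂, qₖ = aₖqₖ₋₁ + qₖ₋₂ (with p₋₁=1, p₋₂=0, q₋₁=0, q₋₂=1):
  k=0: a=16, p=16, q=1
  k=1: a=3, p=49, q=3
  k=2: a=3, p=163, q=10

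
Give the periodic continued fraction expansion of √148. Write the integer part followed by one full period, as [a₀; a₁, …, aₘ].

[12; 6, 24]

a₀ = ⌊√148⌋ = 12.
With m₀=0, d₀=1 and mₖ₊₁ = dₖaₖ − mₖ, dₖ₊₁ = (n − mₖ₊₁²)/dₖ, aₖ₊₁ = ⌊(a₀+mₖ₊₁)/dₖ₊₁⌋:
  k=1: m=12, d=4, a=6
  k=2: m=12, d=1, a=24
d=1 and a=2a₀=24 at k=2, so the next step gives (m, d) = (12, 4) again — its k=1 value — and the period has length 2.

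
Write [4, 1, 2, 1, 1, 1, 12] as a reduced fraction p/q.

Fold from the inside: start with 12/1.
  1 + 1/12 = 13/12
  1 + 12/13 = 25/13
  1 + 13/25 = 38/25
  2 + 25/38 = 101/38
  1 + 38/101 = 139/101
  4 + 101/139 = 657/139

657/139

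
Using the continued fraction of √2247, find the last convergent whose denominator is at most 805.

18724/395

√2247 = [47; 2, 2, 15, 2, 2, 94, …] (period length 6).
Convergents:
  p_0/q_0 = 47/1
  p_1/q_1 = 95/2
  p_2/q_2 = 237/5
  p_3/q_3 = 3650/77
  p_4/q_4 = 7537/159
  p_5/q_5 = 18724/395
  p_6/q_6 = 1767593/37289
q_5 = 395 ≤ 805 < 37289 = q_6, so the answer is 18724/395.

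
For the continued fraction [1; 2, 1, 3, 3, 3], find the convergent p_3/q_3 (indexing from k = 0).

Using pₖ = aₖpₖ₋₁ + pₖ₋₂, qₖ = aₖqₖ₋₁ + qₖ₋₂ (with p₋₁=1, p₋₂=0, q₋₁=0, q₋₂=1):
  k=0: a=1, p=1, q=1
  k=1: a=2, p=3, q=2
  k=2: a=1, p=4, q=3
  k=3: a=3, p=15, q=11

15/11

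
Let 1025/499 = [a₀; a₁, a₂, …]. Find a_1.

18

1025 = 2·499 + 27   →  a_0 = 2
499 = 18·27 + 13   →  a_1 = 18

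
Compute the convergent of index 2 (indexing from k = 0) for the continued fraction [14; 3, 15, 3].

Using pₖ = aₖpₖ₋₁ + pₖ₋₂, qₖ = aₖqₖ₋₁ + qₖ₋₂ (with p₋₁=1, p₋₂=0, q₋₁=0, q₋₂=1):
  k=0: a=14, p=14, q=1
  k=1: a=3, p=43, q=3
  k=2: a=15, p=659, q=46

659/46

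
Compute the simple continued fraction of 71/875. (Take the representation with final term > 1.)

71 = 0×875 + 71
875 = 12×71 + 23
71 = 3×23 + 2
23 = 11×2 + 1
2 = 2×1 + 0  (stop)
So 71/875 = [0; 12, 3, 11, 2].

[0; 12, 3, 11, 2]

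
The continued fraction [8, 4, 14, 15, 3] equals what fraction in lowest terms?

Fold from the inside: start with 3/1.
  15 + 1/3 = 46/3
  14 + 3/46 = 647/46
  4 + 46/647 = 2634/647
  8 + 647/2634 = 21719/2634

21719/2634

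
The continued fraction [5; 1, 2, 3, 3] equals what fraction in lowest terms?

188/33

Fold from the inside: start with 3/1.
  3 + 1/3 = 10/3
  2 + 3/10 = 23/10
  1 + 10/23 = 33/23
  5 + 23/33 = 188/33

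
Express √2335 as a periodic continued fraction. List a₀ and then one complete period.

a₀ = ⌊√2335⌋ = 48.

[48; 3, 9, 3, 96]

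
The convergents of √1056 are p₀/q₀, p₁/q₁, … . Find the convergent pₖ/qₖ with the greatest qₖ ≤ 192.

4192/129

√1056 = [32; 2, 64, …] (period length 2).
Convergents:
  p_0/q_0 = 32/1
  p_1/q_1 = 65/2
  p_2/q_2 = 4192/129
  p_3/q_3 = 8449/260
q_2 = 129 ≤ 192 < 260 = q_3, so the answer is 4192/129.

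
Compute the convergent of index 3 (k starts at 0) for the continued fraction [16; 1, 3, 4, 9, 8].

285/17

Using pₖ = aₖpₖ₋₁ + pₖ₋₂, qₖ = aₖqₖ₋₁ + qₖ₋₂ (with p₋₁=1, p₋₂=0, q₋₁=0, q₋₂=1):
  k=0: a=16, p=16, q=1
  k=1: a=1, p=17, q=1
  k=2: a=3, p=67, q=4
  k=3: a=4, p=285, q=17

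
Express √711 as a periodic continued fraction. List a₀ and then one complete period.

a₀ = ⌊√711⌋ = 26.
With m₀=0, d₀=1 and mₖ₊₁ = dₖaₖ − mₖ, dₖ₊₁ = (n − mₖ₊₁²)/dₖ, aₖ₊₁ = ⌊(a₀+mₖ₊₁)/dₖ₊₁⌋:
  k=1: m=26, d=35, a=1
  k=2: m=9, d=18, a=1
  k=3: m=9, d=35, a=1
  k=4: m=26, d=1, a=52
d=1 and a=2a₀=52 at k=4, so the next step gives (m, d) = (26, 35) again — its k=1 value — and the period has length 4.

[26; 1, 1, 1, 52]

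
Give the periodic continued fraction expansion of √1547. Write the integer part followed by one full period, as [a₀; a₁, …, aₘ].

[39; 3, 78]

a₀ = ⌊√1547⌋ = 39.
With m₀=0, d₀=1 and mₖ₊₁ = dₖaₖ − mₖ, dₖ₊₁ = (n − mₖ₊₁²)/dₖ, aₖ₊₁ = ⌊(a₀+mₖ₊₁)/dₖ₊₁⌋:
  k=1: m=39, d=26, a=3
  k=2: m=39, d=1, a=78
d=1 and a=2a₀=78 at k=2, so the next step gives (m, d) = (39, 26) again — its k=1 value — and the period has length 2.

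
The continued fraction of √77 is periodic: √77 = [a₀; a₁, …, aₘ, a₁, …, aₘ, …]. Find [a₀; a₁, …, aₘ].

[8; 1, 3, 2, 3, 1, 16]

a₀ = ⌊√77⌋ = 8.
With m₀=0, d₀=1 and mₖ₊₁ = dₖaₖ − mₖ, dₖ₊₁ = (n − mₖ₊₁²)/dₖ, aₖ₊₁ = ⌊(a₀+mₖ₊₁)/dₖ₊₁⌋:
  k=1: m=8, d=13, a=1
  k=2: m=5, d=4, a=3
  k=3: m=7, d=7, a=2
  k=4: m=7, d=4, a=3
  k=5: m=5, d=13, a=1
  k=6: m=8, d=1, a=16
d=1 and a=2a₀=16 at k=6, so the next step gives (m, d) = (8, 13) again — its k=1 value — and the period has length 6.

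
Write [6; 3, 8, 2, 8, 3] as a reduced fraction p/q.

8849/1400

Using pₖ = aₖpₖ₋₁ + pₖ₋₂ and qₖ = aₖqₖ₋₁ + qₖ₋₂:
  k=0: a=6, p=6, q=1
  k=1: a=3, p=19, q=3
  k=2: a=8, p=158, q=25
  k=3: a=2, p=335, q=53
  k=4: a=8, p=2838, q=449
  k=5: a=3, p=8849, q=1400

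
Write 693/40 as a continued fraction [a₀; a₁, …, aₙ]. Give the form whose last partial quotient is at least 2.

[17; 3, 13]

693 = 17*40 + 13
40 = 3*13 + 1
13 = 13*1 + 0  (stop)
So 693/40 = [17; 3, 13].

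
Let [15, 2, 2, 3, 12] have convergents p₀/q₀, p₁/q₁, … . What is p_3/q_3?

Using pₖ = aₖpₖ₋₁ + pₖ₋₂, qₖ = aₖqₖ₋₁ + qₖ₋₂ (with p₋₁=1, p₋₂=0, q₋₁=0, q₋₂=1):
  k=0: a=15, p=15, q=1
  k=1: a=2, p=31, q=2
  k=2: a=2, p=77, q=5
  k=3: a=3, p=262, q=17

262/17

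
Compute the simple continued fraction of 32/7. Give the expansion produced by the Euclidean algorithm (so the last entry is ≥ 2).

32 = 4*7 + 4
7 = 1*4 + 3
4 = 1*3 + 1
3 = 3*1 + 0  (stop)
So 32/7 = [4; 1, 1, 3].

[4; 1, 1, 3]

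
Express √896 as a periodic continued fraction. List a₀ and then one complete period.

[29; 1, 13, 1, 58]

a₀ = ⌊√896⌋ = 29.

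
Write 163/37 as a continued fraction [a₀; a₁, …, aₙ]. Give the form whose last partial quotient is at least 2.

[4; 2, 2, 7]

163 = 4*37 + 15
37 = 2*15 + 7
15 = 2*7 + 1
7 = 7*1 + 0  (stop)
So 163/37 = [4; 2, 2, 7].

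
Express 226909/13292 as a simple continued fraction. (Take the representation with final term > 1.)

226909 = 17×13292 + 945
13292 = 14×945 + 62
945 = 15×62 + 15
62 = 4×15 + 2
15 = 7×2 + 1
2 = 2×1 + 0  (stop)
So 226909/13292 = [17; 14, 15, 4, 7, 2].

[17; 14, 15, 4, 7, 2]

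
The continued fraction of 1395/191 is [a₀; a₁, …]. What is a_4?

2

1395 = 7·191 + 58   →  a_0 = 7
191 = 3·58 + 17   →  a_1 = 3
58 = 3·17 + 7   →  a_2 = 3
17 = 2·7 + 3   →  a_3 = 2
7 = 2·3 + 1   →  a_4 = 2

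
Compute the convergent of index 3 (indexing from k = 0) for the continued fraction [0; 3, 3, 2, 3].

7/23

Using pₖ = aₖpₖ₋₁ + pₖ₋₂, qₖ = aₖqₖ₋₁ + qₖ₋₂ (with p₋₁=1, p₋₂=0, q₋₁=0, q₋₂=1):
  k=0: a=0, p=0, q=1
  k=1: a=3, p=1, q=3
  k=2: a=3, p=3, q=10
  k=3: a=2, p=7, q=23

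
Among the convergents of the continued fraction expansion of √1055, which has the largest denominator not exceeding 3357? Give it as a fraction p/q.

√1055 = [32; 2, 12, 2, 64, …] (period length 4).
Convergents:
  p_0/q_0 = 32/1
  p_1/q_1 = 65/2
  p_2/q_2 = 812/25
  p_3/q_3 = 1689/52
  p_4/q_4 = 108908/3353
  p_5/q_5 = 219505/6758
q_4 = 3353 ≤ 3357 < 6758 = q_5, so the answer is 108908/3353.

108908/3353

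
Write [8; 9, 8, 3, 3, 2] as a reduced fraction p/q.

14127/1742

Fold from the inside: start with 2/1.
  3 + 1/2 = 7/2
  3 + 2/7 = 23/7
  8 + 7/23 = 191/23
  9 + 23/191 = 1742/191
  8 + 191/1742 = 14127/1742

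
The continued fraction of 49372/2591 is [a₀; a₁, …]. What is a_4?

2

49372 = 19·2591 + 143   →  a_0 = 19
2591 = 18·143 + 17   →  a_1 = 18
143 = 8·17 + 7   →  a_2 = 8
17 = 2·7 + 3   →  a_3 = 2
7 = 2·3 + 1   →  a_4 = 2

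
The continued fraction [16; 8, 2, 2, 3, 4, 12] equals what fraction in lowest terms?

121069/7511

Using pₖ = aₖpₖ₋₁ + pₖ₋₂ and qₖ = aₖqₖ₋₁ + qₖ₋₂:
  k=0: a=16, p=16, q=1
  k=1: a=8, p=129, q=8
  k=2: a=2, p=274, q=17
  k=3: a=2, p=677, q=42
  k=4: a=3, p=2305, q=143
  k=5: a=4, p=9897, q=614
  k=6: a=12, p=121069, q=7511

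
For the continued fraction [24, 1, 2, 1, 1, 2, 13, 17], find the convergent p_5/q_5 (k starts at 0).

Using pₖ = aₖpₖ₋₁ + pₖ₋₂, qₖ = aₖqₖ₋₁ + qₖ₋₂ (with p₋₁=1, p₋₂=0, q₋₁=0, q₋₂=1):
  k=0: a=24, p=24, q=1
  k=1: a=1, p=25, q=1
  k=2: a=2, p=74, q=3
  k=3: a=1, p=99, q=4
  k=4: a=1, p=173, q=7
  k=5: a=2, p=445, q=18

445/18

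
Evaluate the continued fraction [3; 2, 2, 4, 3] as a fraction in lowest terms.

242/71

Fold from the inside: start with 3/1.
  4 + 1/3 = 13/3
  2 + 3/13 = 29/13
  2 + 13/29 = 71/29
  3 + 29/71 = 242/71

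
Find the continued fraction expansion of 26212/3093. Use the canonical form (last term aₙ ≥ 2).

[8; 2, 9, 2, 1, 5, 1, 7]

26212 = 8*3093 + 1468
3093 = 2*1468 + 157
1468 = 9*157 + 55
157 = 2*55 + 47
55 = 1*47 + 8
47 = 5*8 + 7
8 = 1*7 + 1
7 = 7*1 + 0  (stop)
So 26212/3093 = [8; 2, 9, 2, 1, 5, 1, 7].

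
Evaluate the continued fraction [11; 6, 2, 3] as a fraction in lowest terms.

502/45

Fold from the inside: start with 3/1.
  2 + 1/3 = 7/3
  6 + 3/7 = 45/7
  11 + 7/45 = 502/45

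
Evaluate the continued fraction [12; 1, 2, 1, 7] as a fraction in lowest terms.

Fold from the inside: start with 7/1.
  1 + 1/7 = 8/7
  2 + 7/8 = 23/8
  1 + 8/23 = 31/23
  12 + 23/31 = 395/31

395/31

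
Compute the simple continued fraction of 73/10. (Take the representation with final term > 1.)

73 = 7×10 + 3
10 = 3×3 + 1
3 = 3×1 + 0  (stop)
So 73/10 = [7; 3, 3].

[7; 3, 3]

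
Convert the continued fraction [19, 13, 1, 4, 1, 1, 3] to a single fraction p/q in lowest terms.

10280/539

Using pₖ = aₖpₖ₋₁ + pₖ₋₂ and qₖ = aₖqₖ₋₁ + qₖ₋₂:
  k=0: a=19, p=19, q=1
  k=1: a=13, p=248, q=13
  k=2: a=1, p=267, q=14
  k=3: a=4, p=1316, q=69
  k=4: a=1, p=1583, q=83
  k=5: a=1, p=2899, q=152
  k=6: a=3, p=10280, q=539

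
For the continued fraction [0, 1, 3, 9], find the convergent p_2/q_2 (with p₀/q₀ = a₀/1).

3/4

Using pₖ = aₖpₖ₋₁ + pₖ₋₂, qₖ = aₖqₖ₋₁ + qₖ₋₂ (with p₋₁=1, p₋₂=0, q₋₁=0, q₋₂=1):
  k=0: a=0, p=0, q=1
  k=1: a=1, p=1, q=1
  k=2: a=3, p=3, q=4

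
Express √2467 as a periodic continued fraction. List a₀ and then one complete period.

[49; 1, 2, 49, 2, 1, 98]

a₀ = ⌊√2467⌋ = 49.
With m₀=0, d₀=1 and mₖ₊₁ = dₖaₖ − mₖ, dₖ₊₁ = (n − mₖ₊₁²)/dₖ, aₖ₊₁ = ⌊(a₀+mₖ₊₁)/dₖ₊₁⌋:
  k=1: m=49, d=66, a=1
  k=2: m=17, d=33, a=2
  k=3: m=49, d=2, a=49
  k=4: m=49, d=33, a=2
  k=5: m=17, d=66, a=1
  k=6: m=49, d=1, a=98
d=1 and a=2a₀=98 at k=6, so the next step gives (m, d) = (49, 66) again — its k=1 value — and the period has length 6.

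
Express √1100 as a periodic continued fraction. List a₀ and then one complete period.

a₀ = ⌊√1100⌋ = 33.
With m₀=0, d₀=1 and mₖ₊₁ = dₖaₖ − mₖ, dₖ₊₁ = (n − mₖ₊₁²)/dₖ, aₖ₊₁ = ⌊(a₀+mₖ₊₁)/dₖ₊₁⌋:
  k=1: m=33, d=11, a=6
  k=2: m=33, d=1, a=66
d=1 and a=2a₀=66 at k=2, so the next step gives (m, d) = (33, 11) again — its k=1 value — and the period has length 2.

[33; 6, 66]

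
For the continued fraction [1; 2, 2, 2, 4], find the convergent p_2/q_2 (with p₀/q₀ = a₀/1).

7/5

Using pₖ = aₖpₖ₋₁ + pₖ₋₂, qₖ = aₖqₖ₋₁ + qₖ₋₂ (with p₋₁=1, p₋₂=0, q₋₁=0, q₋₂=1):
  k=0: a=1, p=1, q=1
  k=1: a=2, p=3, q=2
  k=2: a=2, p=7, q=5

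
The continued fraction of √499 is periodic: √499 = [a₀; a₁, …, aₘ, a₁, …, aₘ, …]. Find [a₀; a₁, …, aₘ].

[22; 2, 1, 21, 1, 2, 44]

a₀ = ⌊√499⌋ = 22.
With m₀=0, d₀=1 and mₖ₊₁ = dₖaₖ − mₖ, dₖ₊₁ = (n − mₖ₊₁²)/dₖ, aₖ₊₁ = ⌊(a₀+mₖ₊₁)/dₖ₊₁⌋:
  k=1: m=22, d=15, a=2
  k=2: m=8, d=29, a=1
  k=3: m=21, d=2, a=21
  k=4: m=21, d=29, a=1
  k=5: m=8, d=15, a=2
  k=6: m=22, d=1, a=44
d=1 and a=2a₀=44 at k=6, so the next step gives (m, d) = (22, 15) again — its k=1 value — and the period has length 6.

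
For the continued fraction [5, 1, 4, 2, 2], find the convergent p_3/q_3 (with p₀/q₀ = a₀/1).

Using pₖ = aₖpₖ₋₁ + pₖ₋₂, qₖ = aₖqₖ₋₁ + qₖ₋₂ (with p₋₁=1, p₋₂=0, q₋₁=0, q₋₂=1):
  k=0: a=5, p=5, q=1
  k=1: a=1, p=6, q=1
  k=2: a=4, p=29, q=5
  k=3: a=2, p=64, q=11

64/11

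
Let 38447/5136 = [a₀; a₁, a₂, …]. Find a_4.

4

38447 = 7·5136 + 2495   →  a_0 = 7
5136 = 2·2495 + 146   →  a_1 = 2
2495 = 17·146 + 13   →  a_2 = 17
146 = 11·13 + 3   →  a_3 = 11
13 = 4·3 + 1   →  a_4 = 4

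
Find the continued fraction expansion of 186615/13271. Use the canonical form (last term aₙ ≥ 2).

[14; 16, 6, 12, 3, 1, 2]

186615 = 14·13271 + 821
13271 = 16·821 + 135
821 = 6·135 + 11
135 = 12·11 + 3
11 = 3·3 + 2
3 = 1·2 + 1
2 = 2·1 + 0  (stop)
So 186615/13271 = [14; 16, 6, 12, 3, 1, 2].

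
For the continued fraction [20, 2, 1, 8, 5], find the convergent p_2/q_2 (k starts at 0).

Using pₖ = aₖpₖ₋₁ + pₖ₋₂, qₖ = aₖqₖ₋₁ + qₖ₋₂ (with p₋₁=1, p₋₂=0, q₋₁=0, q₋₂=1):
  k=0: a=20, p=20, q=1
  k=1: a=2, p=41, q=2
  k=2: a=1, p=61, q=3

61/3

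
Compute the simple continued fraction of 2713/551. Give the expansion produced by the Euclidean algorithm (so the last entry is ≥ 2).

2713 = 4·551 + 509
551 = 1·509 + 42
509 = 12·42 + 5
42 = 8·5 + 2
5 = 2·2 + 1
2 = 2·1 + 0  (stop)
So 2713/551 = [4; 1, 12, 8, 2, 2].

[4; 1, 12, 8, 2, 2]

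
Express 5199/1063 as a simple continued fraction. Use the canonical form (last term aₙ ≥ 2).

[4; 1, 8, 6, 9, 2]

5199 = 4*1063 + 947
1063 = 1*947 + 116
947 = 8*116 + 19
116 = 6*19 + 2
19 = 9*2 + 1
2 = 2*1 + 0  (stop)
So 5199/1063 = [4; 1, 8, 6, 9, 2].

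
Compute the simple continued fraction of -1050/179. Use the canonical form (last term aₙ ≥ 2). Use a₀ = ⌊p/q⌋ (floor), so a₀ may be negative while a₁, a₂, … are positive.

-1050 = -6*179 + 24
179 = 7*24 + 11
24 = 2*11 + 2
11 = 5*2 + 1
2 = 2*1 + 0  (stop)
So -1050/179 = [-6; 7, 2, 5, 2].

[-6; 7, 2, 5, 2]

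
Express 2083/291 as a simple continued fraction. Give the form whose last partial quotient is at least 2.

[7; 6, 3, 15]

2083 = 7·291 + 46
291 = 6·46 + 15
46 = 3·15 + 1
15 = 15·1 + 0  (stop)
So 2083/291 = [7; 6, 3, 15].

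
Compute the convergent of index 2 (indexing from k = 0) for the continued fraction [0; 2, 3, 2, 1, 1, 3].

Using pₖ = aₖpₖ₋₁ + pₖ₋₂, qₖ = aₖqₖ₋₁ + qₖ₋₂ (with p₋₁=1, p₋₂=0, q₋₁=0, q₋₂=1):
  k=0: a=0, p=0, q=1
  k=1: a=2, p=1, q=2
  k=2: a=3, p=3, q=7

3/7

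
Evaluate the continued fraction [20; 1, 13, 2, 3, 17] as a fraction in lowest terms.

36545/1746

Fold from the inside: start with 17/1.
  3 + 1/17 = 52/17
  2 + 17/52 = 121/52
  13 + 52/121 = 1625/121
  1 + 121/1625 = 1746/1625
  20 + 1625/1746 = 36545/1746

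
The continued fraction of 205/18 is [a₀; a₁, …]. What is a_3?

1

205 = 11·18 + 7   →  a_0 = 11
18 = 2·7 + 4   →  a_1 = 2
7 = 1·4 + 3   →  a_2 = 1
4 = 1·3 + 1   →  a_3 = 1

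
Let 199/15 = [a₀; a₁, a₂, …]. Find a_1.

199 = 13·15 + 4   →  a_0 = 13
15 = 3·4 + 3   →  a_1 = 3

3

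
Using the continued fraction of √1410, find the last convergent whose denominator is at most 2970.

√1410 = [37; 1, 1, 4, 1, 1, 74, …] (period length 6).
Convergents:
  p_0/q_0 = 37/1
  p_1/q_1 = 38/1
  p_2/q_2 = 75/2
  p_3/q_3 = 338/9
  p_4/q_4 = 413/11
  p_5/q_5 = 751/20
  p_6/q_6 = 55987/1491
  p_7/q_7 = 56738/1511
  p_8/q_8 = 112725/3002
q_7 = 1511 ≤ 2970 < 3002 = q_8, so the answer is 56738/1511.

56738/1511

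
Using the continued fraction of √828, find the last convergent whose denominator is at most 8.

√828 = [28; 1, 3, 2, 3, 1, 56, …] (period length 6).
Convergents:
  p_0/q_0 = 28/1
  p_1/q_1 = 29/1
  p_2/q_2 = 115/4
  p_3/q_3 = 259/9
q_2 = 4 ≤ 8 < 9 = q_3, so the answer is 115/4.

115/4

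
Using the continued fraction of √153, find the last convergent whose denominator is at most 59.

569/46

√153 = [12; 2, 1, 2, 2, 2, 1, 2, 24, …] (period length 8).
Convergents:
  p_0/q_0 = 12/1
  p_1/q_1 = 25/2
  p_2/q_2 = 37/3
  p_3/q_3 = 99/8
  p_4/q_4 = 235/19
  p_5/q_5 = 569/46
  p_6/q_6 = 804/65
q_5 = 46 ≤ 59 < 65 = q_6, so the answer is 569/46.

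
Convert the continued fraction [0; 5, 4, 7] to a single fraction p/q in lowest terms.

29/152

Using pₖ = aₖpₖ₋₁ + pₖ₋₂ and qₖ = aₖqₖ₋₁ + qₖ₋₂:
  k=0: a=0, p=0, q=1
  k=1: a=5, p=1, q=5
  k=2: a=4, p=4, q=21
  k=3: a=7, p=29, q=152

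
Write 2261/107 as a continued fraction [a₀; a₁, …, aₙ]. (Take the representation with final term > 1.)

[21; 7, 1, 1, 1, 4]

2261 = 21*107 + 14
107 = 7*14 + 9
14 = 1*9 + 5
9 = 1*5 + 4
5 = 1*4 + 1
4 = 4*1 + 0  (stop)
So 2261/107 = [21; 7, 1, 1, 1, 4].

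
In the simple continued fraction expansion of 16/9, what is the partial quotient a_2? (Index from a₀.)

3

16 = 1·9 + 7   →  a_0 = 1
9 = 1·7 + 2   →  a_1 = 1
7 = 3·2 + 1   →  a_2 = 3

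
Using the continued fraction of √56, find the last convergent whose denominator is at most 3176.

√56 = [7; 2, 14, …] (period length 2).
Convergents:
  p_0/q_0 = 7/1
  p_1/q_1 = 15/2
  p_2/q_2 = 217/29
  p_3/q_3 = 449/60
  p_4/q_4 = 6503/869
  p_5/q_5 = 13455/1798
  p_6/q_6 = 194873/26041
q_5 = 1798 ≤ 3176 < 26041 = q_6, so the answer is 13455/1798.

13455/1798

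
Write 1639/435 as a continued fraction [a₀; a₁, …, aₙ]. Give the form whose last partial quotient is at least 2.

[3; 1, 3, 3, 3, 1, 7]

1639 = 3·435 + 334
435 = 1·334 + 101
334 = 3·101 + 31
101 = 3·31 + 8
31 = 3·8 + 7
8 = 1·7 + 1
7 = 7·1 + 0  (stop)
So 1639/435 = [3; 1, 3, 3, 3, 1, 7].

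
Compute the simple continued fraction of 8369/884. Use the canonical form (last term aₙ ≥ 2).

[9; 2, 7, 8, 3, 2]

8369 = 9·884 + 413
884 = 2·413 + 58
413 = 7·58 + 7
58 = 8·7 + 2
7 = 3·2 + 1
2 = 2·1 + 0  (stop)
So 8369/884 = [9; 2, 7, 8, 3, 2].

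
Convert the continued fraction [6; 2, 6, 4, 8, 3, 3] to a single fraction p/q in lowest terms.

Using pₖ = aₖpₖ₋₁ + pₖ₋₂ and qₖ = aₖqₖ₋₁ + qₖ₋₂:
  k=0: a=6, p=6, q=1
  k=1: a=2, p=13, q=2
  k=2: a=6, p=84, q=13
  k=3: a=4, p=349, q=54
  k=4: a=8, p=2876, q=445
  k=5: a=3, p=8977, q=1389
  k=6: a=3, p=29807, q=4612

29807/4612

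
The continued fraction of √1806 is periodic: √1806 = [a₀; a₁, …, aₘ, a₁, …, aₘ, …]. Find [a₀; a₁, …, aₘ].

a₀ = ⌊√1806⌋ = 42.
With m₀=0, d₀=1 and mₖ₊₁ = dₖaₖ − mₖ, dₖ₊₁ = (n − mₖ₊₁²)/dₖ, aₖ₊₁ = ⌊(a₀+mₖ₊₁)/dₖ₊₁⌋:
  k=1: m=42, d=42, a=2
  k=2: m=42, d=1, a=84
d=1 and a=2a₀=84 at k=2, so the next step gives (m, d) = (42, 42) again — its k=1 value — and the period has length 2.

[42; 2, 84]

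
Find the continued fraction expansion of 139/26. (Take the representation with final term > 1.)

[5; 2, 1, 8]

139 = 5*26 + 9
26 = 2*9 + 8
9 = 1*8 + 1
8 = 8*1 + 0  (stop)
So 139/26 = [5; 2, 1, 8].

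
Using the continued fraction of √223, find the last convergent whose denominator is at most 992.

√223 = [14; 1, 13, 1, 28, …] (period length 4).
Convergents:
  p_0/q_0 = 14/1
  p_1/q_1 = 15/1
  p_2/q_2 = 209/14
  p_3/q_3 = 224/15
  p_4/q_4 = 6481/434
  p_5/q_5 = 6705/449
  p_6/q_6 = 93646/6271
q_5 = 449 ≤ 992 < 6271 = q_6, so the answer is 6705/449.

6705/449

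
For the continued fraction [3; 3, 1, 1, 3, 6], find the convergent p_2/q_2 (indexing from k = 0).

Using pₖ = aₖpₖ₋₁ + pₖ₋₂, qₖ = aₖqₖ₋₁ + qₖ₋₂ (with p₋₁=1, p₋₂=0, q₋₁=0, q₋₂=1):
  k=0: a=3, p=3, q=1
  k=1: a=3, p=10, q=3
  k=2: a=1, p=13, q=4

13/4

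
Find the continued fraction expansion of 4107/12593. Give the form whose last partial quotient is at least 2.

4107 = 0*12593 + 4107
12593 = 3*4107 + 272
4107 = 15*272 + 27
272 = 10*27 + 2
27 = 13*2 + 1
2 = 2*1 + 0  (stop)
So 4107/12593 = [0; 3, 15, 10, 13, 2].

[0; 3, 15, 10, 13, 2]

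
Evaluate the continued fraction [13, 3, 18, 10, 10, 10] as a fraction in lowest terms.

Fold from the inside: start with 10/1.
  10 + 1/10 = 101/10
  10 + 10/101 = 1020/101
  18 + 101/1020 = 18461/1020
  3 + 1020/18461 = 56403/18461
  13 + 18461/56403 = 751700/56403

751700/56403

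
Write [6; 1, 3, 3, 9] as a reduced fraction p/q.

Fold from the inside: start with 9/1.
  3 + 1/9 = 28/9
  3 + 9/28 = 93/28
  1 + 28/93 = 121/93
  6 + 93/121 = 819/121

819/121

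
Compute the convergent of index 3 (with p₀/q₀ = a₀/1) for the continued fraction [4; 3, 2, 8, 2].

253/59

Using pₖ = aₖpₖ₋₁ + pₖ₋₂, qₖ = aₖqₖ₋₁ + qₖ₋₂ (with p₋₁=1, p₋₂=0, q₋₁=0, q₋₂=1):
  k=0: a=4, p=4, q=1
  k=1: a=3, p=13, q=3
  k=2: a=2, p=30, q=7
  k=3: a=8, p=253, q=59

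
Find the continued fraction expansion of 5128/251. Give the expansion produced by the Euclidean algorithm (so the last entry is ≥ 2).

5128 = 20×251 + 108
251 = 2×108 + 35
108 = 3×35 + 3
35 = 11×3 + 2
3 = 1×2 + 1
2 = 2×1 + 0  (stop)
So 5128/251 = [20; 2, 3, 11, 1, 2].

[20; 2, 3, 11, 1, 2]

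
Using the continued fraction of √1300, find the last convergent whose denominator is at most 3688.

46764/1297

√1300 = [36; 18, 72, …] (period length 2).
Convergents:
  p_0/q_0 = 36/1
  p_1/q_1 = 649/18
  p_2/q_2 = 46764/1297
  p_3/q_3 = 842401/23364
q_2 = 1297 ≤ 3688 < 23364 = q_3, so the answer is 46764/1297.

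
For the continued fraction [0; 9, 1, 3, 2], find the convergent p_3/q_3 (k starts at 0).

Using pₖ = aₖpₖ₋₁ + pₖ₋₂, qₖ = aₖqₖ₋₁ + qₖ₋₂ (with p₋₁=1, p₋₂=0, q₋₁=0, q₋₂=1):
  k=0: a=0, p=0, q=1
  k=1: a=9, p=1, q=9
  k=2: a=1, p=1, q=10
  k=3: a=3, p=4, q=39

4/39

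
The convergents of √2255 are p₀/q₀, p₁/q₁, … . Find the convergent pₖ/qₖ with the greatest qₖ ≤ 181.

3609/76

√2255 = [47; 2, 18, 2, 94, …] (period length 4).
Convergents:
  p_0/q_0 = 47/1
  p_1/q_1 = 95/2
  p_2/q_2 = 1757/37
  p_3/q_3 = 3609/76
  p_4/q_4 = 341003/7181
q_3 = 76 ≤ 181 < 7181 = q_4, so the answer is 3609/76.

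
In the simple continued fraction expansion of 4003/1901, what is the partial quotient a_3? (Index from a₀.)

5

4003 = 2·1901 + 201   →  a_0 = 2
1901 = 9·201 + 92   →  a_1 = 9
201 = 2·92 + 17   →  a_2 = 2
92 = 5·17 + 7   →  a_3 = 5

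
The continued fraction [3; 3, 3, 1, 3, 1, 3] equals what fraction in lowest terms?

Fold from the inside: start with 3/1.
  1 + 1/3 = 4/3
  3 + 3/4 = 15/4
  1 + 4/15 = 19/15
  3 + 15/19 = 72/19
  3 + 19/72 = 235/72
  3 + 72/235 = 777/235

777/235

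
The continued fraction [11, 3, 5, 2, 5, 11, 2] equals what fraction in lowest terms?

50495/4463

Fold from the inside: start with 2/1.
  11 + 1/2 = 23/2
  5 + 2/23 = 117/23
  2 + 23/117 = 257/117
  5 + 117/257 = 1402/257
  3 + 257/1402 = 4463/1402
  11 + 1402/4463 = 50495/4463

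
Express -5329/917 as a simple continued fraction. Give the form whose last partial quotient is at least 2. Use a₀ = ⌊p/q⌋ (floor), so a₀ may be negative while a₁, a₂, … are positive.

-5329 = -6×917 + 173
917 = 5×173 + 52
173 = 3×52 + 17
52 = 3×17 + 1
17 = 17×1 + 0  (stop)
So -5329/917 = [-6; 5, 3, 3, 17].

[-6; 5, 3, 3, 17]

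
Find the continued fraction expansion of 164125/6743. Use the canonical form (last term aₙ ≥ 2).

[24; 2, 1, 15, 1, 6, 6, 3]

164125 = 24·6743 + 2293
6743 = 2·2293 + 2157
2293 = 1·2157 + 136
2157 = 15·136 + 117
136 = 1·117 + 19
117 = 6·19 + 3
19 = 6·3 + 1
3 = 3·1 + 0  (stop)
So 164125/6743 = [24; 2, 1, 15, 1, 6, 6, 3].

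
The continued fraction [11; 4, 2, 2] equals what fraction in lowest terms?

Fold from the inside: start with 2/1.
  2 + 1/2 = 5/2
  4 + 2/5 = 22/5
  11 + 5/22 = 247/22

247/22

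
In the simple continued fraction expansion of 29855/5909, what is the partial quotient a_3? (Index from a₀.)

3

29855 = 5·5909 + 310   →  a_0 = 5
5909 = 19·310 + 19   →  a_1 = 19
310 = 16·19 + 6   →  a_2 = 16
19 = 3·6 + 1   →  a_3 = 3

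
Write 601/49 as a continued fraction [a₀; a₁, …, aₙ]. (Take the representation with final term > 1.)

601 = 12×49 + 13
49 = 3×13 + 10
13 = 1×10 + 3
10 = 3×3 + 1
3 = 3×1 + 0  (stop)
So 601/49 = [12; 3, 1, 3, 3].

[12; 3, 1, 3, 3]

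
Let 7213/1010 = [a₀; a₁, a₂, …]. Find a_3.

7213 = 7·1010 + 143   →  a_0 = 7
1010 = 7·143 + 9   →  a_1 = 7
143 = 15·9 + 8   →  a_2 = 15
9 = 1·8 + 1   →  a_3 = 1

1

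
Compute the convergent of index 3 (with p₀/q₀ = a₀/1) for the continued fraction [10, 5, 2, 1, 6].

163/16

Using pₖ = aₖpₖ₋₁ + pₖ₋₂, qₖ = aₖqₖ₋₁ + qₖ₋₂ (with p₋₁=1, p₋₂=0, q₋₁=0, q₋₂=1):
  k=0: a=10, p=10, q=1
  k=1: a=5, p=51, q=5
  k=2: a=2, p=112, q=11
  k=3: a=1, p=163, q=16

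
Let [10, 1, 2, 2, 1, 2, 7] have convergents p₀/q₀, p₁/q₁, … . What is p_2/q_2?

Using pₖ = aₖpₖ₋₁ + pₖ₋₂, qₖ = aₖqₖ₋₁ + qₖ₋₂ (with p₋₁=1, p₋₂=0, q₋₁=0, q₋₂=1):
  k=0: a=10, p=10, q=1
  k=1: a=1, p=11, q=1
  k=2: a=2, p=32, q=3

32/3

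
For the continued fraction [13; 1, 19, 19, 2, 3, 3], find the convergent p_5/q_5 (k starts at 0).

Using pₖ = aₖpₖ₋₁ + pₖ₋₂, qₖ = aₖqₖ₋₁ + qₖ₋₂ (with p₋₁=1, p₋₂=0, q₋₁=0, q₋₂=1):
  k=0: a=13, p=13, q=1
  k=1: a=1, p=14, q=1
  k=2: a=19, p=279, q=20
  k=3: a=19, p=5315, q=381
  k=4: a=2, p=10909, q=782
  k=5: a=3, p=38042, q=2727

38042/2727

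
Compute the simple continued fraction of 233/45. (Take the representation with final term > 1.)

233 = 5*45 + 8
45 = 5*8 + 5
8 = 1*5 + 3
5 = 1*3 + 2
3 = 1*2 + 1
2 = 2*1 + 0  (stop)
So 233/45 = [5; 5, 1, 1, 1, 2].

[5; 5, 1, 1, 1, 2]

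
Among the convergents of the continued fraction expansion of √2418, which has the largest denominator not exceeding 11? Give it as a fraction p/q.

295/6

√2418 = [49; 5, 1, 3, 2, 3, 1, 5, 98, …] (period length 8).
Convergents:
  p_0/q_0 = 49/1
  p_1/q_1 = 246/5
  p_2/q_2 = 295/6
  p_3/q_3 = 1131/23
q_2 = 6 ≤ 11 < 23 = q_3, so the answer is 295/6.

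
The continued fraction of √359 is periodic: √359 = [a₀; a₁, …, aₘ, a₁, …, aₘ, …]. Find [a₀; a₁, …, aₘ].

[18; 1, 17, 1, 36]

a₀ = ⌊√359⌋ = 18.
With m₀=0, d₀=1 and mₖ₊₁ = dₖaₖ − mₖ, dₖ₊₁ = (n − mₖ₊₁²)/dₖ, aₖ₊₁ = ⌊(a₀+mₖ₊₁)/dₖ₊₁⌋:
  k=1: m=18, d=35, a=1
  k=2: m=17, d=2, a=17
  k=3: m=17, d=35, a=1
  k=4: m=18, d=1, a=36
d=1 and a=2a₀=36 at k=4, so the next step gives (m, d) = (18, 35) again — its k=1 value — and the period has length 4.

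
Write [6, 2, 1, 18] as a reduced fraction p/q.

355/56

Using pₖ = aₖpₖ₋₁ + pₖ₋₂ and qₖ = aₖqₖ₋₁ + qₖ₋₂:
  k=0: a=6, p=6, q=1
  k=1: a=2, p=13, q=2
  k=2: a=1, p=19, q=3
  k=3: a=18, p=355, q=56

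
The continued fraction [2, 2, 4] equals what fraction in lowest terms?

Fold from the inside: start with 4/1.
  2 + 1/4 = 9/4
  2 + 4/9 = 22/9

22/9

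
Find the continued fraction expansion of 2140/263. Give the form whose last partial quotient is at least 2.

[8; 7, 3, 3, 1, 2]

2140 = 8×263 + 36
263 = 7×36 + 11
36 = 3×11 + 3
11 = 3×3 + 2
3 = 1×2 + 1
2 = 2×1 + 0  (stop)
So 2140/263 = [8; 7, 3, 3, 1, 2].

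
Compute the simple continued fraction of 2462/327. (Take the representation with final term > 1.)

[7; 1, 1, 8, 9, 2]

2462 = 7×327 + 173
327 = 1×173 + 154
173 = 1×154 + 19
154 = 8×19 + 2
19 = 9×2 + 1
2 = 2×1 + 0  (stop)
So 2462/327 = [7; 1, 1, 8, 9, 2].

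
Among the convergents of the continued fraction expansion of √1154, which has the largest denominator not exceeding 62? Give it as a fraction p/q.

√1154 = [33; 1, 32, 1, 66, …] (period length 4).
Convergents:
  p_0/q_0 = 33/1
  p_1/q_1 = 34/1
  p_2/q_2 = 1121/33
  p_3/q_3 = 1155/34
  p_4/q_4 = 77351/2277
q_3 = 34 ≤ 62 < 2277 = q_4, so the answer is 1155/34.

1155/34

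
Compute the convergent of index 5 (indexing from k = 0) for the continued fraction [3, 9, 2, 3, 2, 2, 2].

Using pₖ = aₖpₖ₋₁ + pₖ₋₂, qₖ = aₖqₖ₋₁ + qₖ₋₂ (with p₋₁=1, p₋₂=0, q₋₁=0, q₋₂=1):
  k=0: a=3, p=3, q=1
  k=1: a=9, p=28, q=9
  k=2: a=2, p=59, q=19
  k=3: a=3, p=205, q=66
  k=4: a=2, p=469, q=151
  k=5: a=2, p=1143, q=368

1143/368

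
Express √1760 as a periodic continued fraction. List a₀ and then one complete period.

a₀ = ⌊√1760⌋ = 41.

[41; 1, 19, 1, 82]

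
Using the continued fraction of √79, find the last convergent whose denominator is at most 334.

1431/161

√79 = [8; 1, 7, 1, 16, …] (period length 4).
Convergents:
  p_0/q_0 = 8/1
  p_1/q_1 = 9/1
  p_2/q_2 = 71/8
  p_3/q_3 = 80/9
  p_4/q_4 = 1351/152
  p_5/q_5 = 1431/161
  p_6/q_6 = 11368/1279
q_5 = 161 ≤ 334 < 1279 = q_6, so the answer is 1431/161.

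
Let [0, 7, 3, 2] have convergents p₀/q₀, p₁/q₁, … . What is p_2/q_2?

3/22

Using pₖ = aₖpₖ₋₁ + pₖ₋₂, qₖ = aₖqₖ₋₁ + qₖ₋₂ (with p₋₁=1, p₋₂=0, q₋₁=0, q₋₂=1):
  k=0: a=0, p=0, q=1
  k=1: a=7, p=1, q=7
  k=2: a=3, p=3, q=22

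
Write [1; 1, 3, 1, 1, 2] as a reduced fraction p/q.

Fold from the inside: start with 2/1.
  1 + 1/2 = 3/2
  1 + 2/3 = 5/3
  3 + 3/5 = 18/5
  1 + 5/18 = 23/18
  1 + 18/23 = 41/23

41/23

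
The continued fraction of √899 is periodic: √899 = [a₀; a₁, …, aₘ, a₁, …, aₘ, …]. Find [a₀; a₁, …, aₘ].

[29; 1, 58]

a₀ = ⌊√899⌋ = 29.
With m₀=0, d₀=1 and mₖ₊₁ = dₖaₖ − mₖ, dₖ₊₁ = (n − mₖ₊₁²)/dₖ, aₖ₊₁ = ⌊(a₀+mₖ₊₁)/dₖ₊₁⌋:
  k=1: m=29, d=58, a=1
  k=2: m=29, d=1, a=58
d=1 and a=2a₀=58 at k=2, so the next step gives (m, d) = (29, 58) again — its k=1 value — and the period has length 2.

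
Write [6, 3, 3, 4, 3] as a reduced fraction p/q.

Using pₖ = aₖpₖ₋₁ + pₖ₋₂ and qₖ = aₖqₖ₋₁ + qₖ₋₂:
  k=0: a=6, p=6, q=1
  k=1: a=3, p=19, q=3
  k=2: a=3, p=63, q=10
  k=3: a=4, p=271, q=43
  k=4: a=3, p=876, q=139

876/139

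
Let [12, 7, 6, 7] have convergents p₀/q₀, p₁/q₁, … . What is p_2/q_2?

522/43

Using pₖ = aₖpₖ₋₁ + pₖ₋₂, qₖ = aₖqₖ₋₁ + qₖ₋₂ (with p₋₁=1, p₋₂=0, q₋₁=0, q₋₂=1):
  k=0: a=12, p=12, q=1
  k=1: a=7, p=85, q=7
  k=2: a=6, p=522, q=43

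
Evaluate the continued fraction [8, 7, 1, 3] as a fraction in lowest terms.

Fold from the inside: start with 3/1.
  1 + 1/3 = 4/3
  7 + 3/4 = 31/4
  8 + 4/31 = 252/31

252/31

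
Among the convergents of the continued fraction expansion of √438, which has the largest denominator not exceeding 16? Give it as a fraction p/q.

√438 = [20; 1, 12, 1, 40, …] (period length 4).
Convergents:
  p_0/q_0 = 20/1
  p_1/q_1 = 21/1
  p_2/q_2 = 272/13
  p_3/q_3 = 293/14
  p_4/q_4 = 11992/573
q_3 = 14 ≤ 16 < 573 = q_4, so the answer is 293/14.

293/14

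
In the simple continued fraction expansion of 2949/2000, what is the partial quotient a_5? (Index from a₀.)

2

2949 = 1·2000 + 949   →  a_0 = 1
2000 = 2·949 + 102   →  a_1 = 2
949 = 9·102 + 31   →  a_2 = 9
102 = 3·31 + 9   →  a_3 = 3
31 = 3·9 + 4   →  a_4 = 3
9 = 2·4 + 1   →  a_5 = 2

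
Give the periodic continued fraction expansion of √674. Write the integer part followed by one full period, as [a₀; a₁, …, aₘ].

a₀ = ⌊√674⌋ = 25.
With m₀=0, d₀=1 and mₖ₊₁ = dₖaₖ − mₖ, dₖ₊₁ = (n − mₖ₊₁²)/dₖ, aₖ₊₁ = ⌊(a₀+mₖ₊₁)/dₖ₊₁⌋:
  k=1: m=25, d=49, a=1
  k=2: m=24, d=2, a=24
  k=3: m=24, d=49, a=1
  k=4: m=25, d=1, a=50
d=1 and a=2a₀=50 at k=4, so the next step gives (m, d) = (25, 49) again — its k=1 value — and the period has length 4.

[25; 1, 24, 1, 50]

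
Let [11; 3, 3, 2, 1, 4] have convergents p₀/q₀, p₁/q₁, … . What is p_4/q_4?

373/33

Using pₖ = aₖpₖ₋₁ + pₖ₋₂, qₖ = aₖqₖ₋₁ + qₖ₋₂ (with p₋₁=1, p₋₂=0, q₋₁=0, q₋₂=1):
  k=0: a=11, p=11, q=1
  k=1: a=3, p=34, q=3
  k=2: a=3, p=113, q=10
  k=3: a=2, p=260, q=23
  k=4: a=1, p=373, q=33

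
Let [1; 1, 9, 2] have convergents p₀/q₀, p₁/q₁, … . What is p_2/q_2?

19/10

Using pₖ = aₖpₖ₋₁ + pₖ₋₂, qₖ = aₖqₖ₋₁ + qₖ₋₂ (with p₋₁=1, p₋₂=0, q₋₁=0, q₋₂=1):
  k=0: a=1, p=1, q=1
  k=1: a=1, p=2, q=1
  k=2: a=9, p=19, q=10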